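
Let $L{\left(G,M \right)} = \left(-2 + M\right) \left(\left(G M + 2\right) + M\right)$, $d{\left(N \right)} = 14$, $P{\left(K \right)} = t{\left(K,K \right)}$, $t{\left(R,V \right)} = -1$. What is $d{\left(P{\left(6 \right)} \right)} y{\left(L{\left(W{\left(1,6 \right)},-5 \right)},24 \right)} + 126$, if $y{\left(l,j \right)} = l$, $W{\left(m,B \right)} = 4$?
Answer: $2380$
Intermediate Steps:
$P{\left(K \right)} = -1$
$L{\left(G,M \right)} = \left(-2 + M\right) \left(2 + M + G M\right)$ ($L{\left(G,M \right)} = \left(-2 + M\right) \left(\left(2 + G M\right) + M\right) = \left(-2 + M\right) \left(2 + M + G M\right)$)
$d{\left(P{\left(6 \right)} \right)} y{\left(L{\left(W{\left(1,6 \right)},-5 \right)},24 \right)} + 126 = 14 \left(-4 + \left(-5\right)^{2} + 4 \left(-5\right)^{2} - 8 \left(-5\right)\right) + 126 = 14 \left(-4 + 25 + 4 \cdot 25 + 40\right) + 126 = 14 \left(-4 + 25 + 100 + 40\right) + 126 = 14 \cdot 161 + 126 = 2254 + 126 = 2380$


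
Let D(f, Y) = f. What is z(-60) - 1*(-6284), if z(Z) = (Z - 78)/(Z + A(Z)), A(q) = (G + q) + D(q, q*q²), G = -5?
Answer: 1162678/185 ≈ 6284.7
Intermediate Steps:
A(q) = -5 + 2*q (A(q) = (-5 + q) + q = -5 + 2*q)
z(Z) = (-78 + Z)/(-5 + 3*Z) (z(Z) = (Z - 78)/(Z + (-5 + 2*Z)) = (-78 + Z)/(-5 + 3*Z))
z(-60) - 1*(-6284) = (-78 - 60)/(-5 + 3*(-60)) - 1*(-6284) = -138/(-5 - 180) + 6284 = -138/(-185) + 6284 = -1/185*(-138) + 6284 = 138/185 + 6284 = 1162678/185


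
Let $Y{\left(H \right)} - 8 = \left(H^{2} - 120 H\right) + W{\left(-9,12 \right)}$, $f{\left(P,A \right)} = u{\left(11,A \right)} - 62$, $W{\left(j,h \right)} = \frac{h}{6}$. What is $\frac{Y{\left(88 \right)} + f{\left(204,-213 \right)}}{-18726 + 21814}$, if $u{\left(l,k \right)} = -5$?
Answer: $- \frac{2873}{3088} \approx -0.93038$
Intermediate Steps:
$W{\left(j,h \right)} = \frac{h}{6}$ ($W{\left(j,h \right)} = h \frac{1}{6} = \frac{h}{6}$)
$f{\left(P,A \right)} = -67$ ($f{\left(P,A \right)} = -5 - 62 = -67$)
$Y{\left(H \right)} = 10 + H^{2} - 120 H$ ($Y{\left(H \right)} = 8 + \left(\left(H^{2} - 120 H\right) + \frac{1}{6} \cdot 12\right) = 8 + \left(\left(H^{2} - 120 H\right) + 2\right) = 8 + \left(2 + H^{2} - 120 H\right) = 10 + H^{2} - 120 H$)
$\frac{Y{\left(88 \right)} + f{\left(204,-213 \right)}}{-18726 + 21814} = \frac{\left(10 + 88^{2} - 10560\right) - 67}{-18726 + 21814} = \frac{\left(10 + 7744 - 10560\right) - 67}{3088} = \left(-2806 - 67\right) \frac{1}{3088} = \left(-2873\right) \frac{1}{3088} = - \frac{2873}{3088}$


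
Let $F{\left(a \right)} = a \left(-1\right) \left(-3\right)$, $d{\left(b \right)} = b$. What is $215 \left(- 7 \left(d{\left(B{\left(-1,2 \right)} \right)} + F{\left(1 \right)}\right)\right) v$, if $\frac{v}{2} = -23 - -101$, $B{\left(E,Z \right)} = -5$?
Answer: $469560$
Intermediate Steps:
$F{\left(a \right)} = 3 a$ ($F{\left(a \right)} = - a \left(-3\right) = 3 a$)
$v = 156$ ($v = 2 \left(-23 - -101\right) = 2 \left(-23 + 101\right) = 2 \cdot 78 = 156$)
$215 \left(- 7 \left(d{\left(B{\left(-1,2 \right)} \right)} + F{\left(1 \right)}\right)\right) v = 215 \left(- 7 \left(-5 + 3 \cdot 1\right)\right) 156 = 215 \left(- 7 \left(-5 + 3\right)\right) 156 = 215 \left(\left(-7\right) \left(-2\right)\right) 156 = 215 \cdot 14 \cdot 156 = 3010 \cdot 156 = 469560$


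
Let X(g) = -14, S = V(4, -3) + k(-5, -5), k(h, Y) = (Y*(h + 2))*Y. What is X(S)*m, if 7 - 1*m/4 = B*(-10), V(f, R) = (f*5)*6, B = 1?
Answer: -952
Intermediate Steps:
k(h, Y) = Y²*(2 + h) (k(h, Y) = (Y*(2 + h))*Y = Y²*(2 + h))
V(f, R) = 30*f (V(f, R) = (5*f)*6 = 30*f)
S = 45 (S = 30*4 + (-5)²*(2 - 5) = 120 + 25*(-3) = 120 - 75 = 45)
m = 68 (m = 28 - 4*(-10) = 28 + 40 = 68)
X(S)*m = -14*68 = -952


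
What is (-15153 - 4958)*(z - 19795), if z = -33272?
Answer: 1067230437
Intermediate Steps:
(-15153 - 4958)*(z - 19795) = (-15153 - 4958)*(-33272 - 19795) = -20111*(-53067) = 1067230437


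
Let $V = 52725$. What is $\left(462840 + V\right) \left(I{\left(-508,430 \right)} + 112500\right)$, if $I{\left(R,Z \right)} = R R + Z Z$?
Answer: $286377797160$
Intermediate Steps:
$I{\left(R,Z \right)} = R^{2} + Z^{2}$
$\left(462840 + V\right) \left(I{\left(-508,430 \right)} + 112500\right) = \left(462840 + 52725\right) \left(\left(\left(-508\right)^{2} + 430^{2}\right) + 112500\right) = 515565 \left(\left(258064 + 184900\right) + 112500\right) = 515565 \left(442964 + 112500\right) = 515565 \cdot 555464 = 286377797160$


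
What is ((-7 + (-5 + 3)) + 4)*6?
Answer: -30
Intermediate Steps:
((-7 + (-5 + 3)) + 4)*6 = ((-7 - 2) + 4)*6 = (-9 + 4)*6 = -5*6 = -30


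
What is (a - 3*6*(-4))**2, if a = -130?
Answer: 3364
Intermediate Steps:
(a - 3*6*(-4))**2 = (-130 - 3*6*(-4))**2 = (-130 - 18*(-4))**2 = (-130 + 72)**2 = (-58)**2 = 3364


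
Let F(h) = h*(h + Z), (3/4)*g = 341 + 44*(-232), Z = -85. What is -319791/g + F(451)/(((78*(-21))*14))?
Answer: 33088711/1933932 ≈ 17.110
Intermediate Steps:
g = -13156 (g = 4*(341 + 44*(-232))/3 = 4*(341 - 10208)/3 = (4/3)*(-9867) = -13156)
F(h) = h*(-85 + h) (F(h) = h*(h - 85) = h*(-85 + h))
-319791/g + F(451)/(((78*(-21))*14)) = -319791/(-13156) + (451*(-85 + 451))/(((78*(-21))*14)) = -319791*(-1/13156) + (451*366)/((-1638*14)) = 319791/13156 + 165066/(-22932) = 319791/13156 + 165066*(-1/22932) = 319791/13156 - 27511/3822 = 33088711/1933932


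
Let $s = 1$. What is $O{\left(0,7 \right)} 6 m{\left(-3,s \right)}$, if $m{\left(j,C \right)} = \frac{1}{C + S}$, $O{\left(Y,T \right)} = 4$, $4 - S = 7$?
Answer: $-12$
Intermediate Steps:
$S = -3$ ($S = 4 - 7 = -3$)
$m{\left(j,C \right)} = \frac{1}{-3 + C}$ ($m{\left(j,C \right)} = \frac{1}{C - 3} = \frac{1}{-3 + C}$)
$O{\left(0,7 \right)} 6 m{\left(-3,s \right)} = \frac{4 \cdot 6}{-3 + 1} = \frac{24}{-2} = 24 \left(- \frac{1}{2}\right) = -12$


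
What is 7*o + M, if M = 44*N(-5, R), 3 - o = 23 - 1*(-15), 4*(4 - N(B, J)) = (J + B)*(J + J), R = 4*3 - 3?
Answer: -861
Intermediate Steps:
R = 9 (R = 12 - 3 = 9)
N(B, J) = 4 - J*(B + J)/2 (N(B, J) = 4 - (J + B)*(J + J)/4 = 4 - (B + J)*2*J/4 = 4 - J*(B + J)/2)
o = -35 (o = 3 - (23 - 1*(-15)) = 3 - (23 + 15) = 3 - 1*38 = 3 - 38 = -35)
M = -616 (M = 44*(4 - ½*9² - ½*(-5)*9) = 44*(4 - ½*81 + 45/2) = 44*(4 - 81/2 + 45/2) = 44*(-14) = -616)
7*o + M = 7*(-35) - 616 = -245 - 616 = -861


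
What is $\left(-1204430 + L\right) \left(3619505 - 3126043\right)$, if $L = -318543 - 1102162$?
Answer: $-1295404367370$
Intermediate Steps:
$L = -1420705$ ($L = -318543 - 1102162 = -1420705$)
$\left(-1204430 + L\right) \left(3619505 - 3126043\right) = \left(-1204430 - 1420705\right) \left(3619505 - 3126043\right) = \left(-2625135\right) 493462 = -1295404367370$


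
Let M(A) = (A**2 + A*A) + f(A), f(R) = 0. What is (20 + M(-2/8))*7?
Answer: 1127/8 ≈ 140.88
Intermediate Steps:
M(A) = 2*A**2 (M(A) = (A**2 + A*A) + 0 = (A**2 + A**2) + 0 = 2*A**2 + 0 = 2*A**2)
(20 + M(-2/8))*7 = (20 + 2*(-2/8)**2)*7 = (20 + 2*(-2*1/8)**2)*7 = (20 + 2*(-1/4)**2)*7 = (20 + 2*(1/16))*7 = (20 + 1/8)*7 = (161/8)*7 = 1127/8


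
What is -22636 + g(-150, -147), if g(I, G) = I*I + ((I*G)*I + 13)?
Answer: -3307623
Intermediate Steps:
g(I, G) = 13 + I**2 + G*I**2 (g(I, G) = I**2 + ((G*I)*I + 13) = I**2 + (G*I**2 + 13) = I**2 + (13 + G*I**2) = 13 + I**2 + G*I**2)
-22636 + g(-150, -147) = -22636 + (13 + (-150)**2 - 147*(-150)**2) = -22636 + (13 + 22500 - 147*22500) = -22636 + (13 + 22500 - 3307500) = -22636 - 3284987 = -3307623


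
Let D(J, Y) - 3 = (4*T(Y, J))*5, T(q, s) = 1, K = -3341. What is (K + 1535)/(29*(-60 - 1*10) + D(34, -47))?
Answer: 602/669 ≈ 0.89985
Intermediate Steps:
D(J, Y) = 23 (D(J, Y) = 3 + (4*1)*5 = 3 + 4*5 = 3 + 20 = 23)
(K + 1535)/(29*(-60 - 1*10) + D(34, -47)) = (-3341 + 1535)/(29*(-60 - 1*10) + 23) = -1806/(29*(-60 - 10) + 23) = -1806/(29*(-70) + 23) = -1806/(-2030 + 23) = -1806/(-2007) = -1806*(-1/2007) = 602/669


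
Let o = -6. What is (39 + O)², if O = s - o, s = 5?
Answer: 2500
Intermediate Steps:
O = 11 (O = 5 - 1*(-6) = 5 + 6 = 11)
(39 + O)² = (39 + 11)² = 50² = 2500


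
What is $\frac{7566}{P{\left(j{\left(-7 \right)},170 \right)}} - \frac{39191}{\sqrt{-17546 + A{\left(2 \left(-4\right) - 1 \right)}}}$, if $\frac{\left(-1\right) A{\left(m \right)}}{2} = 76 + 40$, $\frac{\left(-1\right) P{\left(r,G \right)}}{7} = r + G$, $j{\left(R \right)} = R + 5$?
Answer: $- \frac{1261}{196} + \frac{39191 i \sqrt{17778}}{17778} \approx -6.4337 + 293.93 i$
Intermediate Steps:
$j{\left(R \right)} = 5 + R$
$P{\left(r,G \right)} = - 7 G - 7 r$ ($P{\left(r,G \right)} = - 7 \left(r + G\right) = - 7 \left(G + r\right) = - 7 G - 7 r$)
$A{\left(m \right)} = -232$ ($A{\left(m \right)} = - 2 \left(76 + 40\right) = \left(-2\right) 116 = -232$)
$\frac{7566}{P{\left(j{\left(-7 \right)},170 \right)}} - \frac{39191}{\sqrt{-17546 + A{\left(2 \left(-4\right) - 1 \right)}}} = \frac{7566}{\left(-7\right) 170 - 7 \left(5 - 7\right)} - \frac{39191}{\sqrt{-17546 - 232}} = \frac{7566}{-1190 - -14} - \frac{39191}{\sqrt{-17778}} = \frac{7566}{-1190 + 14} - \frac{39191}{i \sqrt{17778}} = \frac{7566}{-1176} - 39191 \left(- \frac{i \sqrt{17778}}{17778}\right) = 7566 \left(- \frac{1}{1176}\right) + \frac{39191 i \sqrt{17778}}{17778} = - \frac{1261}{196} + \frac{39191 i \sqrt{17778}}{17778}$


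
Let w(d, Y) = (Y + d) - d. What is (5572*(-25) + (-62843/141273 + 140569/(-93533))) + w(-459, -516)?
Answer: -15268683217000/109204029 ≈ -1.3982e+5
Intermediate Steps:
w(d, Y) = Y
(5572*(-25) + (-62843/141273 + 140569/(-93533))) + w(-459, -516) = (5572*(-25) + (-62843/141273 + 140569/(-93533))) - 516 = (-139300 + (-62843*1/141273 + 140569*(-1/93533))) - 516 = (-139300 + (-5713/12843 - 12779/8503)) - 516 = (-139300 - 212698336/109204029) - 516 = -15212333938036/109204029 - 516 = -15268683217000/109204029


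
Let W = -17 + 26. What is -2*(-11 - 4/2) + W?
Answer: 35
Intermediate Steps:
W = 9
-2*(-11 - 4/2) + W = -2*(-11 - 4/2) + 9 = -2*(-11 - 1*2) + 9 = -2*(-11 - 2) + 9 = -2*(-13) + 9 = 26 + 9 = 35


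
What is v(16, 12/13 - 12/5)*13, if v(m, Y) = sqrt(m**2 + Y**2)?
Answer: 16*sqrt(4261)/5 ≈ 208.88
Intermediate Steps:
v(m, Y) = sqrt(Y**2 + m**2)
v(16, 12/13 - 12/5)*13 = sqrt((12/13 - 12/5)**2 + 16**2)*13 = sqrt((12*(1/13) - 12*1/5)**2 + 256)*13 = sqrt((12/13 - 12/5)**2 + 256)*13 = sqrt((-96/65)**2 + 256)*13 = sqrt(9216/4225 + 256)*13 = sqrt(1090816/4225)*13 = (16*sqrt(4261)/65)*13 = 16*sqrt(4261)/5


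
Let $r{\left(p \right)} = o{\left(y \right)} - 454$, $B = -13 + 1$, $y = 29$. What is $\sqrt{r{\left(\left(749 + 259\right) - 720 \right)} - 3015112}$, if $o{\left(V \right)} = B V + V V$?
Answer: $i \sqrt{3015073} \approx 1736.4 i$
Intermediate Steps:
$B = -12$
$o{\left(V \right)} = V^{2} - 12 V$ ($o{\left(V \right)} = - 12 V + V V = - 12 V + V^{2} = V^{2} - 12 V$)
$r{\left(p \right)} = 39$ ($r{\left(p \right)} = 29 \left(-12 + 29\right) - 454 = 29 \cdot 17 - 454 = 493 - 454 = 39$)
$\sqrt{r{\left(\left(749 + 259\right) - 720 \right)} - 3015112} = \sqrt{39 - 3015112} = \sqrt{-3015073} = i \sqrt{3015073}$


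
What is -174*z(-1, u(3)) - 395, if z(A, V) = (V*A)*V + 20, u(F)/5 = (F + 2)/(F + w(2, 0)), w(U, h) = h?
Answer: 24625/3 ≈ 8208.3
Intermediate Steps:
u(F) = 5*(2 + F)/F (u(F) = 5*((F + 2)/(F + 0)) = 5*((2 + F)/F) = 5*(2 + F)/F)
z(A, V) = 20 + A*V² (z(A, V) = (A*V)*V + 20 = A*V² + 20 = 20 + A*V²)
-174*z(-1, u(3)) - 395 = -174*(20 - (5 + 10/3)²) - 395 = -174*(20 - (25/3)²) - 395 = -174*(20 - 1*625/9) - 395 = -174*(20 - 625/9) - 395 = -174*(-445/9) - 395 = 25810/3 - 395 = 24625/3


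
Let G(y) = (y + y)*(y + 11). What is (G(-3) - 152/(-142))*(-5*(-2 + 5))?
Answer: 49980/71 ≈ 703.94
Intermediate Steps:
G(y) = 2*y*(11 + y) (G(y) = (2*y)*(11 + y) = 2*y*(11 + y))
(G(-3) - 152/(-142))*(-5*(-2 + 5)) = (2*(-3)*(11 - 3) - 152/(-142))*(-5*(-2 + 5)) = (2*(-3)*8 - 152*(-1/142))*(-5*3) = (-48 + 76/71)*(-15) = -3332/71*(-15) = 49980/71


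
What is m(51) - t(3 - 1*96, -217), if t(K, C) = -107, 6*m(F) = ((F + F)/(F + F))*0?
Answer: 107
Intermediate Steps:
m(F) = 0 (m(F) = (((F + F)/(F + F))*0)/6 = (((2*F)/((2*F)))*0)/6 = (((2*F)*(1/(2*F)))*0)/6 = (1*0)/6 = (⅙)*0 = 0)
m(51) - t(3 - 1*96, -217) = 0 - 1*(-107) = 0 + 107 = 107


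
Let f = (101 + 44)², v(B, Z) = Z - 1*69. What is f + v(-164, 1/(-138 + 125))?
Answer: 272427/13 ≈ 20956.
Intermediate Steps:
v(B, Z) = -69 + Z (v(B, Z) = Z - 69 = -69 + Z)
f = 21025 (f = 145² = 21025)
f + v(-164, 1/(-138 + 125)) = 21025 + (-69 + 1/(-138 + 125)) = 21025 + (-69 + 1/(-13)) = 21025 + (-69 - 1/13) = 21025 - 898/13 = 272427/13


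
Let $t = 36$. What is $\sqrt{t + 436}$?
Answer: $2 \sqrt{118} \approx 21.726$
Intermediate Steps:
$\sqrt{t + 436} = \sqrt{36 + 436} = \sqrt{472} = 2 \sqrt{118}$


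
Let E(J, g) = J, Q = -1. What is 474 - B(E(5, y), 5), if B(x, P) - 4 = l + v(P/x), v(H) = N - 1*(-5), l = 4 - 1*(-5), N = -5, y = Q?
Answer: 461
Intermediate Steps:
y = -1
l = 9 (l = 4 + 5 = 9)
v(H) = 0 (v(H) = -5 - 1*(-5) = -5 + 5 = 0)
B(x, P) = 13 (B(x, P) = 4 + (9 + 0) = 4 + 9 = 13)
474 - B(E(5, y), 5) = 474 - 1*13 = 474 - 13 = 461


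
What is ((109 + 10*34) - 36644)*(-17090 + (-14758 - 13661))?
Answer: 1647198255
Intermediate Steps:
((109 + 10*34) - 36644)*(-17090 + (-14758 - 13661)) = ((109 + 340) - 36644)*(-17090 - 28419) = (449 - 36644)*(-45509) = -36195*(-45509) = 1647198255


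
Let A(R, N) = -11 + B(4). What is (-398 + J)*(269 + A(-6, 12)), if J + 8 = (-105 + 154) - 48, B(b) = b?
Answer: -106110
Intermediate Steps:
J = -7 (J = -8 + ((-105 + 154) - 48) = -8 + (49 - 48) = -8 + 1 = -7)
A(R, N) = -7 (A(R, N) = -11 + 4 = -7)
(-398 + J)*(269 + A(-6, 12)) = (-398 - 7)*(269 - 7) = -405*262 = -106110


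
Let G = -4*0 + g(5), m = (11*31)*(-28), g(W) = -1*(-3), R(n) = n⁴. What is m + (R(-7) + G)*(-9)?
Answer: -31184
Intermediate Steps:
g(W) = 3
m = -9548 (m = 341*(-28) = -9548)
G = 3 (G = -4*0 + 3 = 0 + 3 = 3)
m + (R(-7) + G)*(-9) = -9548 + ((-7)⁴ + 3)*(-9) = -9548 + (2401 + 3)*(-9) = -9548 + 2404*(-9) = -9548 - 21636 = -31184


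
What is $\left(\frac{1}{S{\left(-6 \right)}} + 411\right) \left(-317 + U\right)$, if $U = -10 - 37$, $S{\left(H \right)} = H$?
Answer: $- \frac{448630}{3} \approx -1.4954 \cdot 10^{5}$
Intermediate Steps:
$U = -47$
$\left(\frac{1}{S{\left(-6 \right)}} + 411\right) \left(-317 + U\right) = \left(\frac{1}{-6} + 411\right) \left(-317 - 47\right) = \left(- \frac{1}{6} + 411\right) \left(-364\right) = \frac{2465}{6} \left(-364\right) = - \frac{448630}{3}$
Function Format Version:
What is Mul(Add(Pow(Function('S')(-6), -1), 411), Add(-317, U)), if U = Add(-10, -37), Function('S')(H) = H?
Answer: Rational(-448630, 3) ≈ -1.4954e+5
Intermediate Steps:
U = -47
Mul(Add(Pow(Function('S')(-6), -1), 411), Add(-317, U)) = Mul(Add(Pow(-6, -1), 411), Add(-317, -47)) = Mul(Add(Rational(-1, 6), 411), -364) = Mul(Rational(2465, 6), -364) = Rational(-448630, 3)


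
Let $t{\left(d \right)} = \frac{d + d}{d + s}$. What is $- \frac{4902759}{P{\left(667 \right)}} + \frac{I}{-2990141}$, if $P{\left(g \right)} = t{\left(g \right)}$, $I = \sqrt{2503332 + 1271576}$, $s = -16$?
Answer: $- \frac{3191696109}{1334} - \frac{2 \sqrt{943727}}{2990141} \approx -2.3926 \cdot 10^{6}$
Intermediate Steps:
$I = 2 \sqrt{943727}$ ($I = \sqrt{3774908} = 2 \sqrt{943727} \approx 1942.9$)
$t{\left(d \right)} = \frac{2 d}{-16 + d}$ ($t{\left(d \right)} = \frac{d + d}{d - 16} = \frac{2 d}{-16 + d}$)
$P{\left(g \right)} = \frac{2 g}{-16 + g}$
$- \frac{4902759}{P{\left(667 \right)}} + \frac{I}{-2990141} = - \frac{4902759}{2 \cdot 667 \frac{1}{-16 + 667}} + \frac{2 \sqrt{943727}}{-2990141} = - \frac{4902759}{2 \cdot 667 \cdot \frac{1}{651}} + 2 \sqrt{943727} \left(- \frac{1}{2990141}\right) = - \frac{4902759}{2 \cdot 667 \cdot \frac{1}{651}} - \frac{2 \sqrt{943727}}{2990141} = - \frac{4902759}{\frac{1334}{651}} - \frac{2 \sqrt{943727}}{2990141} = \left(-4902759\right) \frac{651}{1334} - \frac{2 \sqrt{943727}}{2990141} = - \frac{3191696109}{1334} - \frac{2 \sqrt{943727}}{2990141}$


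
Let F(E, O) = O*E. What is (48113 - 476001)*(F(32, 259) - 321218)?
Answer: 133898991840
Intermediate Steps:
F(E, O) = E*O
(48113 - 476001)*(F(32, 259) - 321218) = (48113 - 476001)*(32*259 - 321218) = -427888*(8288 - 321218) = -427888*(-312930) = 133898991840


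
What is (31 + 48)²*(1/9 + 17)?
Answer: 961114/9 ≈ 1.0679e+5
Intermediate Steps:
(31 + 48)²*(1/9 + 17) = 79²*(⅑ + 17) = 6241*(154/9) = 961114/9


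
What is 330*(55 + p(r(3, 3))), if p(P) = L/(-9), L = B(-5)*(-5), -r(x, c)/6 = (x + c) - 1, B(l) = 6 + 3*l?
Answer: 16500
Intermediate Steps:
r(x, c) = 6 - 6*c - 6*x (r(x, c) = -6*((x + c) - 1) = -6*((c + x) - 1) = -6*(-1 + c + x) = 6 - 6*c - 6*x)
L = 45 (L = (6 + 3*(-5))*(-5) = (6 - 15)*(-5) = -9*(-5) = 45)
p(P) = -5 (p(P) = 45/(-9) = 45*(-1/9) = -5)
330*(55 + p(r(3, 3))) = 330*(55 - 5) = 330*50 = 16500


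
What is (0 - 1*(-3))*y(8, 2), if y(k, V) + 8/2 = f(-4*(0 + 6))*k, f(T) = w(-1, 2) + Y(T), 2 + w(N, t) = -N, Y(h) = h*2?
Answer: -1188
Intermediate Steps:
Y(h) = 2*h
w(N, t) = -2 - N
f(T) = -1 + 2*T (f(T) = (-2 - 1*(-1)) + 2*T = (-2 + 1) + 2*T = -1 + 2*T)
y(k, V) = -4 - 49*k (y(k, V) = -4 + (-1 + 2*(-4*(0 + 6)))*k = -4 + (-1 + 2*(-4*6))*k = -4 + (-1 + 2*(-24))*k = -4 + (-1 - 48)*k = -4 - 49*k)
(0 - 1*(-3))*y(8, 2) = (0 - 1*(-3))*(-4 - 49*8) = (0 + 3)*(-4 - 392) = 3*(-396) = -1188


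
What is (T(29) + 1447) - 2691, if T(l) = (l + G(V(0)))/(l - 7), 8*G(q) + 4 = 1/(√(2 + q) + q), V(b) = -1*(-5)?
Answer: -3936883/3168 - √7/3168 ≈ -1242.7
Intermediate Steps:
V(b) = 5
G(q) = -½ + 1/(8*(q + √(2 + q))) (G(q) = -½ + 1/(8*(√(2 + q) + q)) = -½ + 1/(8*(q + √(2 + q))))
T(l) = (l + (-19/8 - √7/2)/(5 + √7))/(-7 + l) (T(l) = (l + (⅛ - ½*5 - √(2 + 5)/2)/(5 + √(2 + 5)))/(l - 7) = (l + (⅛ - 5/2 - √7/2)/(5 + √7))/(-7 + l) = (l + (-19/8 - √7/2)/(5 + √7))/(-7 + l))
(T(29) + 1447) - 2691 = ((-19/8 - √7/2 + 29*(5 + √7))/((-7 + 29)*(5 + √7)) + 1447) - 2691 = ((-19/8 - √7/2 + (145 + 29*√7))/(22*(5 + √7)) + 1447) - 2691 = ((1141/8 + 57*√7/2)/(22*(5 + √7)) + 1447) - 2691 = (1447 + (1141/8 + 57*√7/2)/(22*(5 + √7))) - 2691 = -1244 + (1141/8 + 57*√7/2)/(22*(5 + √7))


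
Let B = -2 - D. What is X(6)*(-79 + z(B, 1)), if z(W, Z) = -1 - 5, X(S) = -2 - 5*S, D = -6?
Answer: 2720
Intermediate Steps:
B = 4 (B = -2 - 1*(-6) = -2 + 6 = 4)
z(W, Z) = -6
X(6)*(-79 + z(B, 1)) = (-2 - 5*6)*(-79 - 6) = (-2 - 30)*(-85) = -32*(-85) = 2720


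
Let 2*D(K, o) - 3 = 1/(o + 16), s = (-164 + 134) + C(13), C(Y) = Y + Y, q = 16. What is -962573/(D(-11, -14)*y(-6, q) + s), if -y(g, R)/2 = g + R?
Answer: 962573/39 ≈ 24681.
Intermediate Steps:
C(Y) = 2*Y
y(g, R) = -2*R - 2*g (y(g, R) = -2*(g + R) = -2*(R + g) = -2*R - 2*g)
s = -4 (s = (-164 + 134) + 2*13 = -30 + 26 = -4)
D(K, o) = 3/2 + 1/(2*(16 + o)) (D(K, o) = 3/2 + 1/(2*(o + 16)) = 3/2 + 1/(2*(16 + o)))
-962573/(D(-11, -14)*y(-6, q) + s) = -962573/(((49 + 3*(-14))/(2*(16 - 14)))*(-2*16 - 2*(-6)) - 4) = -962573/(((½)*(49 - 42)/2)*(-32 + 12) - 4) = -962573/(((½)*(½)*7)*(-20) - 4) = -962573/((7/4)*(-20) - 4) = -962573/(-35 - 4) = -962573/(-39) = -962573*(-1/39) = 962573/39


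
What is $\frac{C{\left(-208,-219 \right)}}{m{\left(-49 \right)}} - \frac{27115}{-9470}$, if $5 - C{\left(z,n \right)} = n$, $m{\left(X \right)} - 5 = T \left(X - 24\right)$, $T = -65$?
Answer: $\frac{13091753}{4498250} \approx 2.9104$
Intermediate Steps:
$m{\left(X \right)} = 1565 - 65 X$ ($m{\left(X \right)} = 5 - 65 \left(X - 24\right) = 5 - 65 \left(-24 + X\right) = 5 - \left(-1560 + 65 X\right) = 1565 - 65 X$)
$C{\left(z,n \right)} = 5 - n$
$\frac{C{\left(-208,-219 \right)}}{m{\left(-49 \right)}} - \frac{27115}{-9470} = \frac{5 - -219}{1565 - -3185} - \frac{27115}{-9470} = \frac{5 + 219}{1565 + 3185} - - \frac{5423}{1894} = \frac{224}{4750} + \frac{5423}{1894} = 224 \cdot \frac{1}{4750} + \frac{5423}{1894} = \frac{112}{2375} + \frac{5423}{1894} = \frac{13091753}{4498250}$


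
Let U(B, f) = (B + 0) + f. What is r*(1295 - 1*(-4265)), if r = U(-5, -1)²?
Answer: 200160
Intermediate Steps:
U(B, f) = B + f
r = 36 (r = (-5 - 1)² = (-6)² = 36)
r*(1295 - 1*(-4265)) = 36*(1295 - 1*(-4265)) = 36*(1295 + 4265) = 36*5560 = 200160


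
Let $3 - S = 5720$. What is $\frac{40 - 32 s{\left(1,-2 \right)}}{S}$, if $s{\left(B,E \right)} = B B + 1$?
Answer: $\frac{24}{5717} \approx 0.004198$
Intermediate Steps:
$s{\left(B,E \right)} = 1 + B^{2}$ ($s{\left(B,E \right)} = B^{2} + 1 = 1 + B^{2}$)
$S = -5717$ ($S = 3 - 5720 = -5717$)
$\frac{40 - 32 s{\left(1,-2 \right)}}{S} = \frac{40 - 32 \left(1 + 1^{2}\right)}{-5717} = \left(40 - 32 \left(1 + 1\right)\right) \left(- \frac{1}{5717}\right) = \left(40 - 64\right) \left(- \frac{1}{5717}\right) = \left(-24\right) \left(- \frac{1}{5717}\right) = \frac{24}{5717}$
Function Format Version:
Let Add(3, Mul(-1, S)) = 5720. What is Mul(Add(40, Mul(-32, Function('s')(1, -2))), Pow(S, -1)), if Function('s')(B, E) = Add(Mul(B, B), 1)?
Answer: Rational(24, 5717) ≈ 0.0041980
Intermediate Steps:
Function('s')(B, E) = Add(1, Pow(B, 2)) (Function('s')(B, E) = Add(Pow(B, 2), 1) = Add(1, Pow(B, 2)))
S = -5717 (S = Add(3, Mul(-1, 5720)) = Add(3, -5720) = -5717)
Mul(Add(40, Mul(-32, Function('s')(1, -2))), Pow(S, -1)) = Mul(Add(40, Mul(-32, Add(1, Pow(1, 2)))), Pow(-5717, -1)) = Mul(Add(40, Mul(-32, Add(1, 1))), Rational(-1, 5717)) = Mul(Add(40, Mul(-32, 2)), Rational(-1, 5717)) = Mul(Add(40, -64), Rational(-1, 5717)) = Mul(-24, Rational(-1, 5717)) = Rational(24, 5717)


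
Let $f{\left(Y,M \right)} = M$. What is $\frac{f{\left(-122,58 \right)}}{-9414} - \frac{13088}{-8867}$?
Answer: $\frac{61348073}{41736969} \approx 1.4699$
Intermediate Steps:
$\frac{f{\left(-122,58 \right)}}{-9414} - \frac{13088}{-8867} = \frac{58}{-9414} - \frac{13088}{-8867} = 58 \left(- \frac{1}{9414}\right) - - \frac{13088}{8867} = - \frac{29}{4707} + \frac{13088}{8867} = \frac{61348073}{41736969}$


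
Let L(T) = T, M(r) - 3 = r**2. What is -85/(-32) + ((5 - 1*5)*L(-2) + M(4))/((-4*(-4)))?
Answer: 123/32 ≈ 3.8438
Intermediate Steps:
M(r) = 3 + r**2
-85/(-32) + ((5 - 1*5)*L(-2) + M(4))/((-4*(-4))) = -85/(-32) + ((5 - 1*5)*(-2) + (3 + 4**2))/((-4*(-4))) = -85*(-1/32) + ((5 - 5)*(-2) + (3 + 16))/16 = 85/32 + (0*(-2) + 19)*(1/16) = 85/32 + (0 + 19)*(1/16) = 85/32 + 19*(1/16) = 85/32 + 19/16 = 123/32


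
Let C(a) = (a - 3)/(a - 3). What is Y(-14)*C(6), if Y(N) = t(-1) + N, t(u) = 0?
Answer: -14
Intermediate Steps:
Y(N) = N (Y(N) = 0 + N = N)
C(a) = 1 (C(a) = (-3 + a)/(-3 + a) = 1)
Y(-14)*C(6) = -14*1 = -14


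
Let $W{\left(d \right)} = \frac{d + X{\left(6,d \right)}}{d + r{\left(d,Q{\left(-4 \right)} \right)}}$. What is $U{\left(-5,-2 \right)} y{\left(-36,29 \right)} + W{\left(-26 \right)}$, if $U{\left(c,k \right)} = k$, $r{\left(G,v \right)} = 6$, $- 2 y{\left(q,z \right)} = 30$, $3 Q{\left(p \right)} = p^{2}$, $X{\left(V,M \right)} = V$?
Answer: $31$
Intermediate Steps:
$Q{\left(p \right)} = \frac{p^{2}}{3}$
$y{\left(q,z \right)} = -15$ ($y{\left(q,z \right)} = \left(- \frac{1}{2}\right) 30 = -15$)
$W{\left(d \right)} = 1$ ($W{\left(d \right)} = \frac{d + 6}{d + 6} = \frac{6 + d}{6 + d} = 1$)
$U{\left(-5,-2 \right)} y{\left(-36,29 \right)} + W{\left(-26 \right)} = \left(-2\right) \left(-15\right) + 1 = 30 + 1 = 31$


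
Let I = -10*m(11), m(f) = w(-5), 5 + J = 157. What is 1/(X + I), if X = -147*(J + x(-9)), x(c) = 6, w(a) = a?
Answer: -1/23176 ≈ -4.3148e-5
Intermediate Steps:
J = 152 (J = -5 + 157 = 152)
m(f) = -5
X = -23226 (X = -147*(152 + 6) = -147*158 = -23226)
I = 50 (I = -10*(-5) = 50)
1/(X + I) = 1/(-23226 + 50) = 1/(-23176) = -1/23176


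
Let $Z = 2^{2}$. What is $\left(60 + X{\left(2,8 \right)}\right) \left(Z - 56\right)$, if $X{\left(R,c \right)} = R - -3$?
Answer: $-3380$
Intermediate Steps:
$X{\left(R,c \right)} = 3 + R$ ($X{\left(R,c \right)} = R + 3 = 3 + R$)
$Z = 4$
$\left(60 + X{\left(2,8 \right)}\right) \left(Z - 56\right) = \left(60 + \left(3 + 2\right)\right) \left(4 - 56\right) = \left(60 + 5\right) \left(-52\right) = 65 \left(-52\right) = -3380$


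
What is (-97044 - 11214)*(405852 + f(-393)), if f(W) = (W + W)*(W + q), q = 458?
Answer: -38405824596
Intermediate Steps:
f(W) = 2*W*(458 + W) (f(W) = (W + W)*(W + 458) = (2*W)*(458 + W) = 2*W*(458 + W))
(-97044 - 11214)*(405852 + f(-393)) = (-97044 - 11214)*(405852 + 2*(-393)*(458 - 393)) = -108258*(405852 + 2*(-393)*65) = -108258*(405852 - 51090) = -108258*354762 = -38405824596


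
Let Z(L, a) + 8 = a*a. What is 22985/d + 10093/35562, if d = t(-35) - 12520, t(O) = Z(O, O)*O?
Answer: -52223375/391999926 ≈ -0.13322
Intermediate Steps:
Z(L, a) = -8 + a² (Z(L, a) = -8 + a*a = -8 + a²)
t(O) = O*(-8 + O²) (t(O) = (-8 + O²)*O = O*(-8 + O²))
d = -55115 (d = -35*(-8 + (-35)²) - 12520 = -35*(-8 + 1225) - 12520 = -35*1217 - 12520 = -42595 - 12520 = -55115)
22985/d + 10093/35562 = 22985/(-55115) + 10093/35562 = 22985*(-1/55115) + 10093*(1/35562) = -4597/11023 + 10093/35562 = -52223375/391999926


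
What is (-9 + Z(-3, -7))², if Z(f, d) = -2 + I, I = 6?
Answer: 25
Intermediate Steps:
Z(f, d) = 4 (Z(f, d) = -2 + 6 = 4)
(-9 + Z(-3, -7))² = (-9 + 4)² = (-5)² = 25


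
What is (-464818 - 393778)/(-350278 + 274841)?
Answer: 858596/75437 ≈ 11.382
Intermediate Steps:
(-464818 - 393778)/(-350278 + 274841) = -858596/(-75437) = -858596*(-1/75437) = 858596/75437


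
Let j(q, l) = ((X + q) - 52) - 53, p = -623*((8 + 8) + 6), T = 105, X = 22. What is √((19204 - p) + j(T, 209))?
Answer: 2*√8233 ≈ 181.47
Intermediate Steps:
p = -13706 (p = -623*(16 + 6) = -623*22 = -13706)
j(q, l) = -83 + q (j(q, l) = ((22 + q) - 52) - 53 = (-30 + q) - 53 = -83 + q)
√((19204 - p) + j(T, 209)) = √((19204 - 1*(-13706)) + (-83 + 105)) = √((19204 + 13706) + 22) = √(32910 + 22) = √32932 = 2*√8233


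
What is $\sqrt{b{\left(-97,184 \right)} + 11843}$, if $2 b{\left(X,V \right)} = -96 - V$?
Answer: $\sqrt{11703} \approx 108.18$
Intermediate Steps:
$b{\left(X,V \right)} = -48 - \frac{V}{2}$ ($b{\left(X,V \right)} = \frac{-96 - V}{2} = -48 - \frac{V}{2}$)
$\sqrt{b{\left(-97,184 \right)} + 11843} = \sqrt{\left(-48 - 92\right) + 11843} = \sqrt{-140 + 11843} = \sqrt{11703}$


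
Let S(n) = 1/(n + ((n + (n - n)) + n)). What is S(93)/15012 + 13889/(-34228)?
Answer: -169104451/416740626 ≈ -0.40578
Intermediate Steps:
S(n) = 1/(3*n) (S(n) = 1/(n + ((n + 0) + n)) = 1/(n + (n + n)) = 1/(n + 2*n) = 1/(3*n))
S(93)/15012 + 13889/(-34228) = ((1/3)/93)/15012 + 13889/(-34228) = ((1/3)*(1/93))*(1/15012) + 13889*(-1/34228) = (1/279)*(1/15012) - 323/796 = 1/4188348 - 323/796 = -169104451/416740626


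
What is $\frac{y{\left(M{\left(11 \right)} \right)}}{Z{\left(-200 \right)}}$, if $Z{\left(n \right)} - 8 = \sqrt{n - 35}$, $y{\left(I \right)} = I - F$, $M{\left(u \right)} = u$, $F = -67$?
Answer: $\frac{48}{23} - \frac{6 i \sqrt{235}}{23} \approx 2.087 - 3.9991 i$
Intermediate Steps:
$y{\left(I \right)} = 67 + I$ ($y{\left(I \right)} = I - -67 = I + 67 = 67 + I$)
$Z{\left(n \right)} = 8 + \sqrt{-35 + n}$ ($Z{\left(n \right)} = 8 + \sqrt{n - 35} = 8 + \sqrt{-35 + n}$)
$\frac{y{\left(M{\left(11 \right)} \right)}}{Z{\left(-200 \right)}} = \frac{67 + 11}{8 + \sqrt{-35 - 200}} = \frac{78}{8 + \sqrt{-235}} = \frac{78}{8 + i \sqrt{235}}$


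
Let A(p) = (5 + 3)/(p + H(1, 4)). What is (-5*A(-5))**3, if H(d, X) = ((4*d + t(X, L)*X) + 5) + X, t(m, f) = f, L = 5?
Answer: -1000/343 ≈ -2.9155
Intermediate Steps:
H(d, X) = 5 + 4*d + 6*X (H(d, X) = ((4*d + 5*X) + 5) + X = (5 + 4*d + 5*X) + X = 5 + 4*d + 6*X)
A(p) = 8/(33 + p) (A(p) = (5 + 3)/(p + (5 + 4*1 + 6*4)) = 8/(p + (5 + 4 + 24)) = 8/(p + 33) = 8/(33 + p))
(-5*A(-5))**3 = (-40/(33 - 5))**3 = (-40/28)**3 = (-5*2/7)**3 = (-10/7)**3 = -1000/343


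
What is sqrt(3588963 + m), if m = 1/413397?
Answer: 4*sqrt(4259328441147006)/137799 ≈ 1894.5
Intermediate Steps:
m = 1/413397 ≈ 2.4190e-6
sqrt(3588963 + m) = sqrt(3588963 + 1/413397) = sqrt(1483666537312/413397) = 4*sqrt(4259328441147006)/137799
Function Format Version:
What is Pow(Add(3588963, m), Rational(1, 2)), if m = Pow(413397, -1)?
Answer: Mul(Rational(4, 137799), Pow(4259328441147006, Rational(1, 2))) ≈ 1894.5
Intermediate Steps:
m = Rational(1, 413397) ≈ 2.4190e-6
Pow(Add(3588963, m), Rational(1, 2)) = Pow(Add(3588963, Rational(1, 413397)), Rational(1, 2)) = Pow(Rational(1483666537312, 413397), Rational(1, 2)) = Mul(Rational(4, 137799), Pow(4259328441147006, Rational(1, 2)))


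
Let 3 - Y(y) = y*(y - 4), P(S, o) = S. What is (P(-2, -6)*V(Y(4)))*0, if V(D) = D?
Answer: 0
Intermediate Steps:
Y(y) = 3 - y*(-4 + y) (Y(y) = 3 - y*(y - 4) = 3 - y*(-4 + y))
(P(-2, -6)*V(Y(4)))*0 = -2*(3 - 1*4**2 + 4*4)*0 = -2*(3 - 1*16 + 16)*0 = -2*(3 - 16 + 16)*0 = -2*3*0 = -6*0 = 0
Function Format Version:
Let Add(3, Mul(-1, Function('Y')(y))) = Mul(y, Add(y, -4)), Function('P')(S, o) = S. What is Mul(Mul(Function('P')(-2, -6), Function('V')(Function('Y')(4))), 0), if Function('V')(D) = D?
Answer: 0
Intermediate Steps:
Function('Y')(y) = Add(3, Mul(-1, y, Add(-4, y))) (Function('Y')(y) = Add(3, Mul(-1, Mul(y, Add(y, -4)))) = Add(3, Mul(-1, Mul(y, Add(-4, y)))) = Add(3, Mul(-1, y, Add(-4, y))))
Mul(Mul(Function('P')(-2, -6), Function('V')(Function('Y')(4))), 0) = Mul(Mul(-2, Add(3, Mul(-1, Pow(4, 2)), Mul(4, 4))), 0) = Mul(Mul(-2, Add(3, Mul(-1, 16), 16)), 0) = Mul(Mul(-2, Add(3, -16, 16)), 0) = Mul(Mul(-2, 3), 0) = Mul(-6, 0) = 0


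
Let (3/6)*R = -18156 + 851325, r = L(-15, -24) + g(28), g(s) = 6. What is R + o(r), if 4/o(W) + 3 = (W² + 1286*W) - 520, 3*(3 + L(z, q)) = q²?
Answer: 120089646985/72068 ≈ 1.6663e+6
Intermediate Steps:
L(z, q) = -3 + q²/3
r = 195 (r = (-3 + (⅓)*(-24)²) + 6 = (-3 + (⅓)*576) + 6 = (-3 + 192) + 6 = 189 + 6 = 195)
o(W) = 4/(-523 + W² + 1286*W) (o(W) = 4/(-3 + ((W² + 1286*W) - 520)) = 4/(-3 + (-520 + W² + 1286*W)) = 4/(-523 + W² + 1286*W))
R = 1666338 (R = 2*(-18156 + 851325) = 2*833169 = 1666338)
R + o(r) = 1666338 + 4/(-523 + 195² + 1286*195) = 1666338 + 4/(-523 + 38025 + 250770) = 1666338 + 4/288272 = 1666338 + 4*(1/288272) = 1666338 + 1/72068 = 120089646985/72068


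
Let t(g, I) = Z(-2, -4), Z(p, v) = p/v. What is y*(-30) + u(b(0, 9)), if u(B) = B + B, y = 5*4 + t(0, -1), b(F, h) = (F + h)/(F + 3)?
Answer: -609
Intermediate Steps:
t(g, I) = 1/2 (t(g, I) = -2/(-4) = -2*(-1/4) = 1/2)
b(F, h) = (F + h)/(3 + F)
y = 41/2 (y = 5*4 + 1/2 = 20 + 1/2 = 41/2 ≈ 20.500)
u(B) = 2*B
y*(-30) + u(b(0, 9)) = (41/2)*(-30) + 2*((0 + 9)/(3 + 0)) = -615 + 2*(9/3) = -615 + 2*((1/3)*9) = -615 + 2*3 = -615 + 6 = -609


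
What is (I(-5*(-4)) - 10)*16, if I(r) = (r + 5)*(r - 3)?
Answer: 6640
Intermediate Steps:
I(r) = (-3 + r)*(5 + r) (I(r) = (5 + r)*(-3 + r) = (-3 + r)*(5 + r))
(I(-5*(-4)) - 10)*16 = ((-15 + (-5*(-4))**2 + 2*(-5*(-4))) - 10)*16 = ((-15 + 20**2 + 2*20) - 10)*16 = ((-15 + 400 + 40) - 10)*16 = (425 - 10)*16 = 415*16 = 6640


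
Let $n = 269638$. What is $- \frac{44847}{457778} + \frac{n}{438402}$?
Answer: $\frac{1673763385}{3236948238} \approx 0.51708$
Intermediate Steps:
$- \frac{44847}{457778} + \frac{n}{438402} = - \frac{44847}{457778} + \frac{269638}{438402} = \left(-44847\right) \frac{1}{457778} + 269638 \cdot \frac{1}{438402} = - \frac{44847}{457778} + \frac{4349}{7071} = \frac{1673763385}{3236948238}$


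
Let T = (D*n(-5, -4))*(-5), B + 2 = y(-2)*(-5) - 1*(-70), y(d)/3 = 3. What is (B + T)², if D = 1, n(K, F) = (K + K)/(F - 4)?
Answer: 4489/16 ≈ 280.56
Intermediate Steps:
n(K, F) = 2*K/(-4 + F) (n(K, F) = (2*K)/(-4 + F) = 2*K/(-4 + F))
y(d) = 9 (y(d) = 3*3 = 9)
B = 23 (B = -2 + (9*(-5) - 1*(-70)) = -2 + (-45 + 70) = -2 + 25 = 23)
T = -25/4 (T = (1*(2*(-5)/(-4 - 4)))*(-5) = (1*(2*(-5)/(-8)))*(-5) = (1*(2*(-5)*(-⅛)))*(-5) = (1*(5/4))*(-5) = (5/4)*(-5) = -25/4 ≈ -6.2500)
(B + T)² = (23 - 25/4)² = (67/4)² = 4489/16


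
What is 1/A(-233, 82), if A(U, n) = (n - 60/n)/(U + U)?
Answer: -9553/1666 ≈ -5.7341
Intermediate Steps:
A(U, n) = (n - 60/n)/(2*U) (A(U, n) = (n - 60/n)/((2*U)) = (n - 60/n)*(1/(2*U)) = (n - 60/n)/(2*U))
1/A(-233, 82) = 1/((½)*(-60 + 82²)/(-233*82)) = 1/((½)*(-1/233)*(1/82)*(-60 + 6724)) = 1/((½)*(-1/233)*(1/82)*6664) = 1/(-1666/9553) = -9553/1666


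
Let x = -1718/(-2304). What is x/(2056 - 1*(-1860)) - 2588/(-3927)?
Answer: 353892173/536836608 ≈ 0.65922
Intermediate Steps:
x = 859/1152 (x = -1718*(-1/2304) = 859/1152 ≈ 0.74566)
x/(2056 - 1*(-1860)) - 2588/(-3927) = 859/(1152*(2056 - 1*(-1860))) - 2588/(-3927) = 859/(1152*(2056 + 1860)) - 2588*(-1/3927) = (859/1152)/3916 + 2588/3927 = (859/1152)*(1/3916) + 2588/3927 = 859/4511232 + 2588/3927 = 353892173/536836608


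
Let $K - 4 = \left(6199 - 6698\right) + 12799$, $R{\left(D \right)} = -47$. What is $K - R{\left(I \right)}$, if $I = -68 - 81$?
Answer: $12351$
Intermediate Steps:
$I = -149$ ($I = -68 - 81 = -149$)
$K = 12304$ ($K = 4 + \left(\left(6199 - 6698\right) + 12799\right) = 4 + \left(-499 + 12799\right) = 4 + 12300 = 12304$)
$K - R{\left(I \right)} = 12304 - -47 = 12304 + 47 = 12351$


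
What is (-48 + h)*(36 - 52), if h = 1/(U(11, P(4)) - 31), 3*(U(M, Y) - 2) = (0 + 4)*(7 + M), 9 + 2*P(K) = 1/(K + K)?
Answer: 3856/5 ≈ 771.20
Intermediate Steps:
P(K) = -9/2 + 1/(4*K) (P(K) = -9/2 + 1/(2*(K + K)) = -9/2 + 1/(2*((2*K))) = -9/2 + (1/(2*K))/2 = -9/2 + 1/(4*K))
U(M, Y) = 34/3 + 4*M/3 (U(M, Y) = 2 + ((0 + 4)*(7 + M))/3 = 2 + (4*(7 + M))/3 = 2 + (28 + 4*M)/3 = 2 + (28/3 + 4*M/3) = 34/3 + 4*M/3)
h = -1/5 (h = 1/((34/3 + (4/3)*11) - 31) = 1/((34/3 + 44/3) - 31) = 1/(26 - 31) = 1/(-5) = -1/5 ≈ -0.20000)
(-48 + h)*(36 - 52) = (-48 - 1/5)*(36 - 52) = -241/5*(-16) = 3856/5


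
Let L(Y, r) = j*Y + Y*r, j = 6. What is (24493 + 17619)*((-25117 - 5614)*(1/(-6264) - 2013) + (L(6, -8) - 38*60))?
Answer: 2039726980081840/783 ≈ 2.6050e+12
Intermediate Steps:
L(Y, r) = 6*Y + Y*r
(24493 + 17619)*((-25117 - 5614)*(1/(-6264) - 2013) + (L(6, -8) - 38*60)) = (24493 + 17619)*((-25117 - 5614)*(1/(-6264) - 2013) + (6*(6 - 8) - 38*60)) = 42112*(-30731*(-1/6264 - 2013) + (6*(-2) - 2280)) = 42112*(-30731*(-12609433/6264) + (-12 - 2280)) = 42112*(387500485523/6264 - 2292) = 42112*(387486128435/6264) = 2039726980081840/783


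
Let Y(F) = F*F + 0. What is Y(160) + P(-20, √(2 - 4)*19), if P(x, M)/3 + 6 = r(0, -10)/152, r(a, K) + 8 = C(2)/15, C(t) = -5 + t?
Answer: 19442197/760 ≈ 25582.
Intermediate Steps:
Y(F) = F² (Y(F) = F² + 0 = F²)
r(a, K) = -41/5 (r(a, K) = -8 + (-5 + 2)/15 = -8 - 3*1/15 = -8 - ⅕ = -41/5)
P(x, M) = -13803/760 (P(x, M) = -18 + 3*(-41/5/152) = -18 + 3*(-41/5*1/152) = -18 + 3*(-41/760) = -18 - 123/760 = -13803/760)
Y(160) + P(-20, √(2 - 4)*19) = 160² - 13803/760 = 25600 - 13803/760 = 19442197/760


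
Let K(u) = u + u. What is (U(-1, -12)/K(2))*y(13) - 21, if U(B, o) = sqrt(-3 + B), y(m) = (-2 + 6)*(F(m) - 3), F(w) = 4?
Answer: -21 + 2*I ≈ -21.0 + 2.0*I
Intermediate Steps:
K(u) = 2*u
y(m) = 4 (y(m) = (-2 + 6)*(4 - 3) = 4*1 = 4)
(U(-1, -12)/K(2))*y(13) - 21 = (sqrt(-3 - 1)/((2*2)))*4 - 21 = (sqrt(-4)/4)*4 - 21 = ((2*I)*(1/4))*4 - 21 = (I/2)*4 - 21 = 2*I - 21 = -21 + 2*I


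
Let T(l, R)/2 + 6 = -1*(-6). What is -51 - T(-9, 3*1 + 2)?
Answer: -51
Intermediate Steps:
T(l, R) = 0 (T(l, R) = -12 + 2*(-1*(-6)) = -12 + 2*6 = -12 + 12 = 0)
-51 - T(-9, 3*1 + 2) = -51 - 1*0 = -51 + 0 = -51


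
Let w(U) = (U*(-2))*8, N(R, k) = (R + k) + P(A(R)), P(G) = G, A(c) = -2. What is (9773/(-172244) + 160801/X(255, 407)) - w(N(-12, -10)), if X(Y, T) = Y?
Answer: 636963697/2583660 ≈ 246.54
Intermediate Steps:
N(R, k) = -2 + R + k (N(R, k) = (R + k) - 2 = -2 + R + k)
w(U) = -16*U (w(U) = -2*U*8 = -16*U)
(9773/(-172244) + 160801/X(255, 407)) - w(N(-12, -10)) = (9773/(-172244) + 160801/255) - (-16)*(-2 - 12 - 10) = (9773*(-1/172244) + 160801*(1/255)) - (-16)*(-24) = (-9773/172244 + 160801/255) - 1*384 = 1629089137/2583660 - 384 = 636963697/2583660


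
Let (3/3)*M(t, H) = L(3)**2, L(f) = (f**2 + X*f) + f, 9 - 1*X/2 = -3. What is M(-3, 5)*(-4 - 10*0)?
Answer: -28224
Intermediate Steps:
X = 24 (X = 18 - 2*(-3) = 18 + 6 = 24)
L(f) = f**2 + 25*f (L(f) = (f**2 + 24*f) + f = f**2 + 25*f)
M(t, H) = 7056 (M(t, H) = (3*(25 + 3))**2 = (3*28)**2 = 84**2 = 7056)
M(-3, 5)*(-4 - 10*0) = 7056*(-4 - 10*0) = 7056*(-4 + 0) = 7056*(-4) = -28224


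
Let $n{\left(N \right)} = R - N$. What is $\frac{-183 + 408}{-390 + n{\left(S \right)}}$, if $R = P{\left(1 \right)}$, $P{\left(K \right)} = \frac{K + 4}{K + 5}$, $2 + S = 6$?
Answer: $- \frac{1350}{2359} \approx -0.57228$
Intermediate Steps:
$S = 4$ ($S = -2 + 6 = 4$)
$P{\left(K \right)} = \frac{4 + K}{5 + K}$
$R = \frac{5}{6}$ ($R = \frac{4 + 1}{5 + 1} = \frac{1}{6} \cdot 5 = \frac{5}{6} \approx 0.83333$)
$n{\left(N \right)} = \frac{5}{6} - N$
$\frac{-183 + 408}{-390 + n{\left(S \right)}} = \frac{-183 + 408}{-390 + \left(\frac{5}{6} - 4\right)} = \frac{225}{-390 + \left(\frac{5}{6} - 4\right)} = \frac{225}{-390 - \frac{19}{6}} = \frac{225}{- \frac{2359}{6}} = 225 \left(- \frac{6}{2359}\right) = - \frac{1350}{2359}$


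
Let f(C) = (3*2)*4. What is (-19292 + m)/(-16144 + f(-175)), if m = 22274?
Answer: -1491/8060 ≈ -0.18499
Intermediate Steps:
f(C) = 24 (f(C) = 6*4 = 24)
(-19292 + m)/(-16144 + f(-175)) = (-19292 + 22274)/(-16144 + 24) = 2982/(-16120) = 2982*(-1/16120) = -1491/8060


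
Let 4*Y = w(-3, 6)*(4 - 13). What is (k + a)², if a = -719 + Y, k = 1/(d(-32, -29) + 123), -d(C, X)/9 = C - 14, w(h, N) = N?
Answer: 618901610209/1153476 ≈ 5.3655e+5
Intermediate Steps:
d(C, X) = 126 - 9*C (d(C, X) = -9*(C - 14) = -9*(-14 + C) = 126 - 9*C)
Y = -27/2 (Y = (6*(4 - 13))/4 = (6*(-9))/4 = (¼)*(-54) = -27/2 ≈ -13.500)
k = 1/537 (k = 1/((126 - 9*(-32)) + 123) = 1/((126 + 288) + 123) = 1/(414 + 123) = 1/537 ≈ 0.0018622)
a = -1465/2 (a = -719 - 27/2 = -1465/2 ≈ -732.50)
(k + a)² = (1/537 - 1465/2)² = (-786703/1074)² = 618901610209/1153476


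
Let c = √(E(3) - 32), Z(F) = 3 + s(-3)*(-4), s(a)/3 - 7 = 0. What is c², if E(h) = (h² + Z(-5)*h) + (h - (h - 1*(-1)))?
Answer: -267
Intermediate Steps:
s(a) = 21 (s(a) = 21 + 3*0 = 21 + 0 = 21)
Z(F) = -81 (Z(F) = 3 + 21*(-4) = 3 - 84 = -81)
E(h) = -1 + h² - 81*h (E(h) = (h² - 81*h) + (h - (h - 1*(-1))) = (h² - 81*h) + (h - (h + 1)) = (h² - 81*h) + (h - (1 + h)) = (h² - 81*h) + (h + (-1 - h)) = (h² - 81*h) - 1 = -1 + h² - 81*h)
c = I*√267 (c = √((-1 + 3² - 81*3) - 32) = √((-1 + 9 - 243) - 32) = √(-235 - 32) = √(-267) = I*√267 ≈ 16.34*I)
c² = (I*√267)² = -267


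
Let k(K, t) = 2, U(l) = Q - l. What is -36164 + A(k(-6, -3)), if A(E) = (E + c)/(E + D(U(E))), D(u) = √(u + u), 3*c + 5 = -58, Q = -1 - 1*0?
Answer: (-36164*√6 + 72347*I)/(√6 - 2*I) ≈ -36168.0 + 4.654*I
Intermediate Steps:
Q = -1 (Q = -1 + 0 = -1)
U(l) = -1 - l
c = -21 (c = -5/3 + (⅓)*(-58) = -5/3 - 58/3 = -21)
D(u) = √2*√u (D(u) = √(2*u) = √2*√u)
A(E) = (-21 + E)/(E + √2*√(-1 - E)) (A(E) = (E - 21)/(E + √2*√(-1 - E)) = (-21 + E)/(E + √2*√(-1 - E)))
-36164 + A(k(-6, -3)) = -36164 + (-21 + 2)/(2 + √2*√(-1 - 1*2)) = -36164 - 19/(2 + √2*√(-1 - 2)) = -36164 - 19/(2 + √2*√(-3)) = -36164 - 19/(2 + √2*(I*√3)) = -36164 - 19/(2 + I*√6)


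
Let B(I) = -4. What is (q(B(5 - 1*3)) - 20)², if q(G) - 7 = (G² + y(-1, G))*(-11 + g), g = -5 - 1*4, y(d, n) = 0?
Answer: 110889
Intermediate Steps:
g = -9 (g = -5 - 4 = -9)
q(G) = 7 - 20*G² (q(G) = 7 + (G² + 0)*(-11 - 9) = 7 + G²*(-20) = 7 - 20*G²)
(q(B(5 - 1*3)) - 20)² = ((7 - 20*(-4)²) - 20)² = ((7 - 20*16) - 20)² = ((7 - 320) - 20)² = (-313 - 20)² = (-333)² = 110889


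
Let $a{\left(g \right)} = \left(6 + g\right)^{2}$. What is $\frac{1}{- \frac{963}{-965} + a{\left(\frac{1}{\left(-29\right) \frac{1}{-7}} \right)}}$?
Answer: $\frac{811565}{32424248} \approx 0.02503$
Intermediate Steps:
$\frac{1}{- \frac{963}{-965} + a{\left(\frac{1}{\left(-29\right) \frac{1}{-7}} \right)}} = \frac{1}{- \frac{963}{-965} + \left(6 + \frac{1}{\left(-29\right) \frac{1}{-7}}\right)^{2}} = \frac{1}{\left(-963\right) \left(- \frac{1}{965}\right) + \left(6 + \frac{1}{\left(-29\right) \left(- \frac{1}{7}\right)}\right)^{2}} = \frac{1}{\frac{963}{965} + \left(6 + \frac{1}{\frac{29}{7}}\right)^{2}} = \frac{1}{\frac{963}{965} + \left(6 + \frac{7}{29}\right)^{2}} = \frac{1}{\frac{963}{965} + \left(\frac{181}{29}\right)^{2}} = \frac{1}{\frac{963}{965} + \frac{32761}{841}} = \frac{1}{\frac{32424248}{811565}} = \frac{811565}{32424248}$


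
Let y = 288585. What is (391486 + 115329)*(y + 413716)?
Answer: 355936681315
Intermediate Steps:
(391486 + 115329)*(y + 413716) = (391486 + 115329)*(288585 + 413716) = 506815*702301 = 355936681315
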